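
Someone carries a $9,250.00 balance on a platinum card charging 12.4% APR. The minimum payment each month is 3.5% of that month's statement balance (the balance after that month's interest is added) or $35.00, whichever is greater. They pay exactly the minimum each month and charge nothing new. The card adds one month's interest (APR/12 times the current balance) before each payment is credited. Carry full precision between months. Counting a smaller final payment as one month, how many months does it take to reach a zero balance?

122 months

Monthly rate r = 12.4%/12 = 1.03333% = 0.0103333.
While 3.5% of the post-interest balance exceeds $35.00, each month B ← (B·(1+r))·(1 − 0.035), i.e. B shrinks by the factor (1+r)·0.965 = 0.97497.
This holds for months 1–89. Entering month 90 the balance is $969.24; 3.5% of the post-interest balance is now below $35.00, so the flat $35.00 minimum applies from here.
From month 90 a fixed $35.00 at rate r clears $969.24 in 33 more payments. Total: 89 + 33 = 122 months.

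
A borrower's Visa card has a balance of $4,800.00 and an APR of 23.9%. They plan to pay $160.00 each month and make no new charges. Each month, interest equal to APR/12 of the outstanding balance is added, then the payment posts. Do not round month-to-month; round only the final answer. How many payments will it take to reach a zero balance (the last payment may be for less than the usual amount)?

Monthly rate r = 23.9%/12 = 1.99167% = 0.0199167.
Recurrence: B ← B·(1+r) − $160.00.
Month 1: interest $95.60; balance after payment $4,735.60.
Month 2: interest $94.32; balance after payment $4,669.92.
Closed form: n = −ln(1 − rB₀/P)/ln(1+r) = −ln(0.4025)/ln(1.01992) ≈ 46.147, so the balance reaches zero during payment 47.

47 payments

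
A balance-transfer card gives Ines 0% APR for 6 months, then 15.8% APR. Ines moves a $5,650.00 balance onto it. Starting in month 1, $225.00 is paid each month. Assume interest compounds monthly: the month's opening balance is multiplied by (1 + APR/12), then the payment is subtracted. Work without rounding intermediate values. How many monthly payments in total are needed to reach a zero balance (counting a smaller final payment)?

29 payments

Promo months 1–6 at r₀ = 0%/12 = 0; months 7+ at r₁ = 15.8%/12 = 0.0131667.
After month 6 (no interest yet): B = $5,650.00 − 6·$225.00 = $4,300.00.
Then at r₁ with $225.00/mo: n₂ = −ln(1 − r₁·B/P)/ln(1+r₁) ≈ 22.16 → 23 more payments.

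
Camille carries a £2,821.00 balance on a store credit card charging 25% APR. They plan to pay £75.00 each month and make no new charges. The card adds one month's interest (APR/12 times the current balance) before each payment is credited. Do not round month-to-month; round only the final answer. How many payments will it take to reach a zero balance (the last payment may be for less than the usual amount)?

Monthly rate r = 25%/12 = 2.08333% = 0.0208333.
Recurrence: B ← B·(1+r) − £75.00.
Month 1: interest £58.77; balance after payment £2,804.77.
Month 2: interest £58.43; balance after payment £2,788.20.
Closed form: n = −ln(1 − rB₀/P)/ln(1+r) = −ln(0.21639)/ln(1.02083) ≈ 74.235, so the balance reaches zero during payment 75.

75 months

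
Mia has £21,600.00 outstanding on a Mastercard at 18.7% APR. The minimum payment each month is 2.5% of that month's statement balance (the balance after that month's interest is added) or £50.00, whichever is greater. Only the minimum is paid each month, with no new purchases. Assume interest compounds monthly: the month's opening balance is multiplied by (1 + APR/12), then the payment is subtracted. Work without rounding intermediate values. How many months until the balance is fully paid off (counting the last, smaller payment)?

Monthly rate r = 18.7%/12 = 1.55833% = 0.0155833.
While 2.5% of the post-interest balance exceeds £50.00, each month B ← (B·(1+r))·(1 − 0.025), i.e. B shrinks by the factor (1+r)·0.975 = 0.99019.
This holds for months 1–244. Entering month 245 the balance is £1,950.64; 2.5% of the post-interest balance is now below £50.00, so the flat £50.00 minimum applies from here.
From month 245 a fixed £50.00 at rate r clears £1,950.64 in 61 more payments. Total: 244 + 61 = 305 months.

305 months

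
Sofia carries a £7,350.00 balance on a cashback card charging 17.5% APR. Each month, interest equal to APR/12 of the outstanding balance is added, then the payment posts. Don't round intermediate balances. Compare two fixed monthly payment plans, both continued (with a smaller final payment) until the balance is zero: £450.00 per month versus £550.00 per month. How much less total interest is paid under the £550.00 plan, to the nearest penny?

Monthly rate r = 17.5%/12 = 1.45833% = 0.0145833.
At £450.00/mo: n = ⌈−ln(1 − rB₀/P)/ln(1+r)⌉ = 19 payments (last £356.72); total interest = total paid − £7,350.00 = £1,106.72.
At £550.00/mo: 15 payments (last £534.97); total interest £884.97.
Interest saved = £1,106.72 − £884.97 = £221.75.

£221.75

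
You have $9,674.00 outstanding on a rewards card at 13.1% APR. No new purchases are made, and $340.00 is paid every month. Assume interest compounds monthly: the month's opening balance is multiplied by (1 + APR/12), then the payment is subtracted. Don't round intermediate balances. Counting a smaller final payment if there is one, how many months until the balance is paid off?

35 months

Monthly rate r = 13.1%/12 = 1.09167% = 0.0109167.
Recurrence: B ← B·(1+r) − $340.00.
Month 1: interest $105.61; balance after payment $9,439.61.
Month 2: interest $103.05; balance after payment $9,202.66.
Closed form: n = −ln(1 − rB₀/P)/ln(1+r) = −ln(0.68939)/ln(1.01092) ≈ 34.257, so the balance reaches zero during payment 35.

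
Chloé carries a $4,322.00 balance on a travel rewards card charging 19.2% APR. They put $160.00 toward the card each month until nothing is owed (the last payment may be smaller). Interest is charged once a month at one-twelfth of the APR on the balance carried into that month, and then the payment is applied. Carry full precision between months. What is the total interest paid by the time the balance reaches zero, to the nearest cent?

Monthly rate r = 19.2%/12 = 1.6% = 0.016.
Payoff takes n = ⌈−ln(1 − rB₀/P)/ln(1+r)⌉ = ⌈35.656⌉ = 36 payments; the last is $105.31.
Total paid = 35·$160.00 + $105.31 = $5,705.31.
Total interest = total paid − principal = $5,705.31 − $4,322.00 = $1,383.31.

$1,383.31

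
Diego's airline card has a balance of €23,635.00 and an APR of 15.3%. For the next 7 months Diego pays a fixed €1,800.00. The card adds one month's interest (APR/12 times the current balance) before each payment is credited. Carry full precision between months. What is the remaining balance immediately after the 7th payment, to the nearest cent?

€12,734.52

Monthly rate r = 15.3%/12 = 1.275% = 0.01275.
Each month: B ← B·(1+r) − €1,800.00.
Month 1: interest €301.35; balance after payment €22,136.35.
Month 2: interest €282.24; balance after payment €20,618.58.
Month 3: interest €262.89; balance after payment €19,081.47.
Month 4: interest €243.29; balance after payment €17,524.76.
Month 5: interest €223.44; balance after payment €15,948.20.
Month 6: interest €203.34; balance after payment €14,351.54.
Month 7: interest €182.98; balance after payment €12,734.52.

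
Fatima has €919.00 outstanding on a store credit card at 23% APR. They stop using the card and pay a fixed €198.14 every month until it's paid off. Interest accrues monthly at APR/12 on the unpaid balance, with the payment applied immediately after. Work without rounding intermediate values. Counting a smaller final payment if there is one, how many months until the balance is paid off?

5 payments

Monthly rate r = 23%/12 = 1.91667% = 0.0191667.
Recurrence: B ← B·(1+r) − €198.14.
Month 1: interest €17.61; balance after payment €738.47.
Month 2: interest €14.15; balance after payment €554.49.
Month 3: interest €10.63; balance after payment €366.98.
Month 4: interest €7.03; balance after payment €175.87.
Month 5: interest €3.37; balance after payment €0.00.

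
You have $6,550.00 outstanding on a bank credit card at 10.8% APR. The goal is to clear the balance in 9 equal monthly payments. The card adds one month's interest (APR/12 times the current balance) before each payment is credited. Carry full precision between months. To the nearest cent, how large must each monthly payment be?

Monthly rate r = 10.8%/12 = 0.9% = 0.009.
Level-payment amortization: P = B₀·r / (1 − (1+r)^(−n)) = 6550.00·0.009 / (1 − 1.009^(−9)).
Denominator 1 − (1+r)^(−9) = 0.0774721117.
P = 58.95 / 0.0774721117 ≈ 760.92.

$760.92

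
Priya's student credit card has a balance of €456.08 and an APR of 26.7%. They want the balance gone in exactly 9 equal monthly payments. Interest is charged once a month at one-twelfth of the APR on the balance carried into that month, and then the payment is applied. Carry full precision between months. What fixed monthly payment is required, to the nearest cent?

€56.48

Monthly rate r = 26.7%/12 = 2.225% = 0.02225.
Level-payment amortization: P = B₀·r / (1 − (1+r)^(−n)) = 456.08·0.02225 / (1 − 1.02225^(−9)).
Denominator 1 − (1+r)^(−9) = 0.179675038.
P = 10.1478 / 0.179675038 ≈ 56.48.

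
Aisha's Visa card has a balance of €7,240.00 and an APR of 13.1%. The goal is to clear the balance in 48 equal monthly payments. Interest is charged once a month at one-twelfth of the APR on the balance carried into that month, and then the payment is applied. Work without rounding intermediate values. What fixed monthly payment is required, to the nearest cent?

€194.59

Monthly rate r = 13.1%/12 = 1.09167% = 0.0109167.
Level-payment amortization: P = B₀·r / (1 − (1+r)^(−n)) = 7240.00·0.0109167 / (1 − 1.01092^(−48)).
Denominator 1 − (1+r)^(−48) = 0.406168981.
P = 79.0367 / 0.406168981 ≈ 194.59.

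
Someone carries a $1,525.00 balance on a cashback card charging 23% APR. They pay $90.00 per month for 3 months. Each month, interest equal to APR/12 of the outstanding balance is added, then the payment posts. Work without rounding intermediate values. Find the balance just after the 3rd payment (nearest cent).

$1,339.17

Monthly rate r = 23%/12 = 1.91667% = 0.0191667.
Each month: B ← B·(1+r) − $90.00.
Month 1: interest $29.23; balance after payment $1,464.23.
Month 2: interest $28.06; balance after payment $1,402.29.
Month 3: interest $26.88; balance after payment $1,339.17.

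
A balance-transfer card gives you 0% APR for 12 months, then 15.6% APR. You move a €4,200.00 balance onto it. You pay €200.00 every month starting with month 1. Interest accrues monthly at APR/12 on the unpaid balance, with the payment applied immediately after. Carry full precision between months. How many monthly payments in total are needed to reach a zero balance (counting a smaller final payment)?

Promo months 1–12 at r₀ = 0%/12 = 0; months 13+ at r₁ = 15.6%/12 = 0.013.
After month 12 (no interest yet): B = €4,200.00 − 12·€200.00 = €1,800.00.
Then at r₁ with €200.00/mo: n₂ = −ln(1 − r₁·B/P)/ln(1+r₁) ≈ 9.63 → 10 more payments.

22 payments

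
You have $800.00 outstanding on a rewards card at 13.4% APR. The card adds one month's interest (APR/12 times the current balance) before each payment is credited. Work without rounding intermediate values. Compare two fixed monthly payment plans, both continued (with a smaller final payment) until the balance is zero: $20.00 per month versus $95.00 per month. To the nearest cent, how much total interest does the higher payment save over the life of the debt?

$220.98

Monthly rate r = 13.4%/12 = 1.11667% = 0.0111667.
At $20.00/mo: n = ⌈−ln(1 − rB₀/P)/ln(1+r)⌉ = 54 payments (last $5.86); total interest = total paid − $800.00 = $265.86.
At $95.00/mo: 9 payments (last $84.88); total interest $44.88.
Interest saved = $265.86 − $44.88 = $220.98.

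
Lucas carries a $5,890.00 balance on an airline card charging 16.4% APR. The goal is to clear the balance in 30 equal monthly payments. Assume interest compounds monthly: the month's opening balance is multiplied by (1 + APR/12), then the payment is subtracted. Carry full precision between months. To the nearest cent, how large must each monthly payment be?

Monthly rate r = 16.4%/12 = 1.36667% = 0.0136667.
Level-payment amortization: P = B₀·r / (1 − (1+r)^(−n)) = 5890.00·0.0136667 / (1 − 1.01367^(−30)).
Denominator 1 − (1+r)^(−30) = 0.334504632.
P = 80.4967 / 0.334504632 ≈ 240.64.

$240.64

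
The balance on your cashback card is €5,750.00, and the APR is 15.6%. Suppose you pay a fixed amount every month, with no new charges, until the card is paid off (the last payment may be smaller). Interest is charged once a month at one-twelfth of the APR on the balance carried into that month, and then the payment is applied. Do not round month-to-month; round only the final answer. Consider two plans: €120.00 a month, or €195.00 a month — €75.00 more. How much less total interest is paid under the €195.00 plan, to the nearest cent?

€1,762.51

Monthly rate r = 15.6%/12 = 1.3% = 0.013.
At €120.00/mo: n = ⌈−ln(1 − rB₀/P)/ln(1+r)⌉ = 76 payments (last €61.25); total interest = total paid − €5,750.00 = €3,311.25.
At €195.00/mo: 38 payments (last €83.74); total interest €1,548.74.
Interest saved = €3,311.25 − €1,548.74 = €1,762.51.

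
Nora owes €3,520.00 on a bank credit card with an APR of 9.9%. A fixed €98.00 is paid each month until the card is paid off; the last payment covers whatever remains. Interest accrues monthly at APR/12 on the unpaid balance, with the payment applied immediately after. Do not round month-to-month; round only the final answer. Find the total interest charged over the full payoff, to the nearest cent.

€671.96

Monthly rate r = 9.9%/12 = 0.825% = 0.00825.
Payoff takes n = ⌈−ln(1 − rB₀/P)/ln(1+r)⌉ = ⌈42.774⌉ = 43 payments; the last is €75.96.
Total paid = 42·€98.00 + €75.96 = €4,191.96.
Total interest = total paid − principal = €4,191.96 − €3,520.00 = €671.96.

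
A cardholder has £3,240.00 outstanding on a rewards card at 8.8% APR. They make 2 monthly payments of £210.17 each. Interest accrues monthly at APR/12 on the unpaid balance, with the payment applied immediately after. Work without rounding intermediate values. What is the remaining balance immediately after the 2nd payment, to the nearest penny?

£2,865.81

Monthly rate r = 8.8%/12 = 0.733333% = 0.00733333.
Each month: B ← B·(1+r) − £210.17.
Month 1: interest £23.76; balance after payment £3,053.59.
Month 2: interest £22.39; balance after payment £2,865.81.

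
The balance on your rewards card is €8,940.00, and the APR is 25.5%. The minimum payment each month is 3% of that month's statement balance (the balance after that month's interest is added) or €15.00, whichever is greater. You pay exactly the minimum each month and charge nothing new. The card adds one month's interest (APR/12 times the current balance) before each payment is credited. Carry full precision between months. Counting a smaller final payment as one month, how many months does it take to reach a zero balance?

365 months

Monthly rate r = 25.5%/12 = 2.125% = 0.02125.
While 3% of the post-interest balance exceeds €15.00, each month B ← (B·(1+r))·(1 − 0.03), i.e. B shrinks by the factor (1+r)·0.97 = 0.99061.
This holds for months 1–308. Entering month 309 the balance is €489.45; 3% of the post-interest balance is now below €15.00, so the flat €15.00 minimum applies from here.
From month 309 a fixed €15.00 at rate r clears €489.45 in 57 more payments. Total: 308 + 57 = 365 months.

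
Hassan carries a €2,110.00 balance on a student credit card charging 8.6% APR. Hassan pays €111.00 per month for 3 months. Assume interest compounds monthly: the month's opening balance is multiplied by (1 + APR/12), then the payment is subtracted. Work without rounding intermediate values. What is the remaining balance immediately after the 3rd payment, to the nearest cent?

€1,820.30

Monthly rate r = 8.6%/12 = 0.716667% = 0.00716667.
Each month: B ← B·(1+r) − €111.00.
Month 1: interest €15.12; balance after payment €2,014.12.
Month 2: interest €14.43; balance after payment €1,917.56.
Month 3: interest €13.74; balance after payment €1,820.30.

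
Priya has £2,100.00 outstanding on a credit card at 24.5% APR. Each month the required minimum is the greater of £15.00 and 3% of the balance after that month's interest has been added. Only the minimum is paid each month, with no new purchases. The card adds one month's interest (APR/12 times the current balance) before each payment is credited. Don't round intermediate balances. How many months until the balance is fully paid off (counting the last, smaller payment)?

Monthly rate r = 24.5%/12 = 2.04167% = 0.0204167.
While 3% of the post-interest balance exceeds £15.00, each month B ← (B·(1+r))·(1 − 0.03), i.e. B shrinks by the factor (1+r)·0.97 = 0.9898.
This holds for months 1–143. Entering month 144 the balance is £485.03; 3% of the post-interest balance is now below £15.00, so the flat £15.00 minimum applies from here.
From month 144 a fixed £15.00 at rate r clears £485.03 in 54 more payments. Total: 143 + 54 = 197 months.

197 months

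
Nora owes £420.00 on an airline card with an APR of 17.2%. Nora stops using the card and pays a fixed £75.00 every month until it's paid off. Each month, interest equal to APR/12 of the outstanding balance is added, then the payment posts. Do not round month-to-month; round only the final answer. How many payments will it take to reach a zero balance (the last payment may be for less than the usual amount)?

6 months

Monthly rate r = 17.2%/12 = 1.43333% = 0.0143333.
Recurrence: B ← B·(1+r) − £75.00.
Month 1: interest £6.02; balance after payment £351.02.
Month 2: interest £5.03; balance after payment £281.05.
Month 3: interest £4.03; balance after payment £210.08.
Month 4: interest £3.01; balance after payment £138.09.
Month 5: interest £1.98; balance after payment £65.07.
Month 6: interest £0.93; balance after payment £0.00.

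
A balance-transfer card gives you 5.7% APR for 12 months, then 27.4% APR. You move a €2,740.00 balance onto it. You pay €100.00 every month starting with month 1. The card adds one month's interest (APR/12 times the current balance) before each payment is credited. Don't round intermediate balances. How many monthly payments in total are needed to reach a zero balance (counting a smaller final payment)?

34 payments

Promo months 1–12 at r₀ = 5.7%/12 = 0.00475; months 13+ at r₁ = 27.4%/12 = 0.0228333.
After month 12: iterate B ← B·(1+r₀) − €100.00 for 12 months → €1,668.47.
Then at r₁ with €100.00/mo: n₂ = −ln(1 − r₁·B/P)/ln(1+r₁) ≈ 21.24 → 22 more payments.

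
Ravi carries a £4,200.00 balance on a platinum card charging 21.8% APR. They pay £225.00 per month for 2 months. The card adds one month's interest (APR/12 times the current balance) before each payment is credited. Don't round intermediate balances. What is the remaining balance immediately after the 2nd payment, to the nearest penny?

Monthly rate r = 21.8%/12 = 1.81667% = 0.0181667.
Each month: B ← B·(1+r) − £225.00.
Month 1: interest £76.30; balance after payment £4,051.30.
Month 2: interest £73.60; balance after payment £3,899.90.

£3,899.90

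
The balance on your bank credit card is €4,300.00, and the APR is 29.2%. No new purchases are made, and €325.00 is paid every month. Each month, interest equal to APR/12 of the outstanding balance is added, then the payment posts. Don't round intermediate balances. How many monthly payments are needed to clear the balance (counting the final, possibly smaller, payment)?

Monthly rate r = 29.2%/12 = 2.43333% = 0.0243333.
Recurrence: B ← B·(1+r) − €325.00.
Month 1: interest €104.63; balance after payment €4,079.63.
Month 2: interest €99.27; balance after payment €3,853.90.
Closed form: n = −ln(1 − rB₀/P)/ln(1+r) = −ln(0.67805)/ln(1.02433) ≈ 16.161, so the balance reaches zero during payment 17.

17 months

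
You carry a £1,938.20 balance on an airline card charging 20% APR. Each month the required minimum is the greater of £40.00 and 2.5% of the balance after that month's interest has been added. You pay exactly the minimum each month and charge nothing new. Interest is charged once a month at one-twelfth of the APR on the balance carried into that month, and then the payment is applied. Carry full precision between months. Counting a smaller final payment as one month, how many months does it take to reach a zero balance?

89 months

Monthly rate r = 20%/12 = 1.66667% = 0.0166667.
While 2.5% of the post-interest balance exceeds £40.00, each month B ← (B·(1+r))·(1 − 0.025), i.e. B shrinks by the factor (1+r)·0.975 = 0.99125.
This holds for months 1–24. Entering month 25 the balance is £1,569.62; 2.5% of the post-interest balance is now below £40.00, so the flat £40.00 minimum applies from here.
From month 25 a fixed £40.00 at rate r clears £1,569.62 in 65 more payments. Total: 24 + 65 = 89 months.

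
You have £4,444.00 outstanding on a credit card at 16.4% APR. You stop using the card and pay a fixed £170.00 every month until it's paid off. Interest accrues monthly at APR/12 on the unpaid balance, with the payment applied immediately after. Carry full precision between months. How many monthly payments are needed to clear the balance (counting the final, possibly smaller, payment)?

33 months

Monthly rate r = 16.4%/12 = 1.36667% = 0.0136667.
Recurrence: B ← B·(1+r) − £170.00.
Month 1: interest £60.73; balance after payment £4,334.73.
Month 2: interest £59.24; balance after payment £4,223.98.
Closed form: n = −ln(1 − rB₀/P)/ln(1+r) = −ln(0.64274)/ln(1.01367) ≈ 32.563, so the balance reaches zero during payment 33.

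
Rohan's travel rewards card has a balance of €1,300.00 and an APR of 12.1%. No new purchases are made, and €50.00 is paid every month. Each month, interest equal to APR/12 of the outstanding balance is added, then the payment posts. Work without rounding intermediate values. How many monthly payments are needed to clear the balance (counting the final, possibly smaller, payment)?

31 months

Monthly rate r = 12.1%/12 = 1.00833% = 0.0100833.
Recurrence: B ← B·(1+r) − €50.00.
Month 1: interest €13.11; balance after payment €1,263.11.
Month 2: interest €12.74; balance after payment €1,225.84.
Closed form: n = −ln(1 − rB₀/P)/ln(1+r) = −ln(0.73783)/ln(1.01008) ≈ 30.304, so the balance reaches zero during payment 31.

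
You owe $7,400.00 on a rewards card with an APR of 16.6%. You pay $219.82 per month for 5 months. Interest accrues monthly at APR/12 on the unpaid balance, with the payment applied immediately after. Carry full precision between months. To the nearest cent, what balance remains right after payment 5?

$6,796.26

Monthly rate r = 16.6%/12 = 1.38333% = 0.0138333.
Each month: B ← B·(1+r) − $219.82.
Month 1: interest $102.37; balance after payment $7,282.55.
Month 2: interest $100.74; balance after payment $7,163.47.
Month 3: interest $99.09; balance after payment $7,042.74.
Month 4: interest $97.42; balance after payment $6,920.35.
Month 5: interest $95.73; balance after payment $6,796.26.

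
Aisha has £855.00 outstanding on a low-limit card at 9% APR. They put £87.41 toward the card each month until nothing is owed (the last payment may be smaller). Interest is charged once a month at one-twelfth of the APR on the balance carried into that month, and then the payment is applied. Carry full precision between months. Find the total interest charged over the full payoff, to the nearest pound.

Monthly rate r = 9%/12 = 0.75% = 0.0075.
Payoff takes n = ⌈−ln(1 − rB₀/P)/ln(1+r)⌉ = ⌈10.197⌉ = 11 payments; the last is £17.26.
Total paid = 10·£87.41 + £17.26 = £891.36.
Total interest = total paid − principal = £891.36 − £855.00 = £36.36.

£36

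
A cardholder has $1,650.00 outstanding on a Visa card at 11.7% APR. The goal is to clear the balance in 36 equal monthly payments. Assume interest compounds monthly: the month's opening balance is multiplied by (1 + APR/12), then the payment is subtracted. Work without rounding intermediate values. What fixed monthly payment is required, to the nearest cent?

$54.57

Monthly rate r = 11.7%/12 = 0.975% = 0.00975.
Level-payment amortization: P = B₀·r / (1 − (1+r)^(−n)) = 1650.00·0.00975 / (1 − 1.00975^(−36)).
Denominator 1 − (1+r)^(−36) = 0.294818397.
P = 16.0875 / 0.294818397 ≈ 54.57.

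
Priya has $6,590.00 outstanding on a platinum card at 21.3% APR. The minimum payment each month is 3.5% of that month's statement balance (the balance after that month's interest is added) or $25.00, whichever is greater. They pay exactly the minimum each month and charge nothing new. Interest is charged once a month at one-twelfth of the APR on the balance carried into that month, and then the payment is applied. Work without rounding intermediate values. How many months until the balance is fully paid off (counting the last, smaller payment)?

164 months

Monthly rate r = 21.3%/12 = 1.775% = 0.01775.
While 3.5% of the post-interest balance exceeds $25.00, each month B ← (B·(1+r))·(1 − 0.035), i.e. B shrinks by the factor (1+r)·0.965 = 0.98213.
This holds for months 1–125. Entering month 126 the balance is $691.73; 3.5% of the post-interest balance is now below $25.00, so the flat $25.00 minimum applies from here.
From month 126 a fixed $25.00 at rate r clears $691.73 in 39 more payments. Total: 125 + 39 = 164 months.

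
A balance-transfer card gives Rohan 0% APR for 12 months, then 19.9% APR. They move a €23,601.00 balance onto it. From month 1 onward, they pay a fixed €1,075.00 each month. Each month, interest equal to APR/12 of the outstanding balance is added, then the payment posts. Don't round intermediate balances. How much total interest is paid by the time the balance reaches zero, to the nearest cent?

Promo months 1–12 at r₀ = 0%/12 = 0; months 13+ at r₁ = 19.9%/12 = 0.0165833.
After month 12 (no interest yet): B = €23,601.00 − 12·€1,075.00 = €10,701.00.
Then at r₁ with €1,075.00/mo: n₂ = −ln(1 − r₁·B/P)/ln(1+r₁) ≈ 10.97 → 11 more payments.
Total paid = 22·€1,075.00 + €1,042.30 = €24,692.30; interest = €24,692.30 − €23,601.00 = €1,091.30.

€1,091.30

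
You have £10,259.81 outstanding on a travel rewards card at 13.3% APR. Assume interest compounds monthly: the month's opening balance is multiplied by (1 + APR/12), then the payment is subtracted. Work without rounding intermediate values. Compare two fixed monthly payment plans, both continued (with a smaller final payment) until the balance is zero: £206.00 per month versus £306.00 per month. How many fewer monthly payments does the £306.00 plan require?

30 fewer payments

Monthly rate r = 13.3%/12 = 1.10833% = 0.0110833.
At £206.00/mo: n = ⌈−ln(1 − rB₀/P)/ln(1+r)⌉ = 73 payments (last £175.11); total interest = total paid − £10,259.81 = £4,747.30.
At £306.00/mo: 43 payments (last £46.20); total interest £2,638.39.
Payments saved = 73 − 43 = 30.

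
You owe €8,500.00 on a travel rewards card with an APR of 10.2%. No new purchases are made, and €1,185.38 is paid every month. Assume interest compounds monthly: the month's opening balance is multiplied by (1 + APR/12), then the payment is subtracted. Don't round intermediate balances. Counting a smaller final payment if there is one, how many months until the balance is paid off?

8 payments

Monthly rate r = 10.2%/12 = 0.85% = 0.0085.
Recurrence: B ← B·(1+r) − €1,185.38.
Month 1: interest €72.25; balance after payment €7,386.87.
Month 2: interest €62.79; balance after payment €6,264.28.
Closed form: n = −ln(1 − rB₀/P)/ln(1+r) = −ln(0.93905)/ln(1.0085) ≈ 7.430, so the balance reaches zero during payment 8.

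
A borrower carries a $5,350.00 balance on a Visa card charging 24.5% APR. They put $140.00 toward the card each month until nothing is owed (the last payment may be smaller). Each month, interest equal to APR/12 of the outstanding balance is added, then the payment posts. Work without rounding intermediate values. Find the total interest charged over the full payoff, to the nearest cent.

$5,144.84

Monthly rate r = 24.5%/12 = 2.04167% = 0.0204167.
Payoff takes n = ⌈−ln(1 − rB₀/P)/ln(1+r)⌉ = ⌈74.963⌉ = 75 payments; the last is $134.84.
Total paid = 74·$140.00 + $134.84 = $10,494.84.
Total interest = total paid − principal = $10,494.84 − $5,350.00 = $5,144.84.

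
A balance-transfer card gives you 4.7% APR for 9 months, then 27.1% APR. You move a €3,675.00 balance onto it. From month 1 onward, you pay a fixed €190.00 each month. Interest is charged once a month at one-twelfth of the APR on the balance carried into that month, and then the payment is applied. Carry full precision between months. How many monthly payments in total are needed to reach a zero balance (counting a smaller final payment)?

22 months

Promo months 1–9 at r₀ = 4.7%/12 = 0.00391667; months 10+ at r₁ = 27.1%/12 = 0.0225833.
After month 9: iterate B ← B·(1+r₀) − €190.00 for 9 months → €2,069.56.
Then at r₁ with €190.00/mo: n₂ = −ln(1 − r₁·B/P)/ln(1+r₁) ≈ 12.64 → 13 more payments.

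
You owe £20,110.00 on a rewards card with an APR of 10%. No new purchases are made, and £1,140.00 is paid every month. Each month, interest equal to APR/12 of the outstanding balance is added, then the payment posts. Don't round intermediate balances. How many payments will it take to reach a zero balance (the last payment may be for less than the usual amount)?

20 months

Monthly rate r = 10%/12 = 0.833333% = 0.00833333.
Recurrence: B ← B·(1+r) − £1,140.00.
Month 1: interest £167.58; balance after payment £19,137.58.
Month 2: interest £159.48; balance after payment £18,157.06.
Closed form: n = −ln(1 − rB₀/P)/ln(1+r) = −ln(0.853)/ln(1.00833) ≈ 19.159, so the balance reaches zero during payment 20.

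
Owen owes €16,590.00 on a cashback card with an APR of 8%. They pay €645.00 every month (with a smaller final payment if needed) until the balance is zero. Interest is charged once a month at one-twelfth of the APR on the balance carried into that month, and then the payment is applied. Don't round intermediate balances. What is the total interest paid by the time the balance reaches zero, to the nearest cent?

Monthly rate r = 8%/12 = 0.666667% = 0.00666667.
Payoff takes n = ⌈−ln(1 − rB₀/P)/ln(1+r)⌉ = ⌈28.310⌉ = 29 payments; the last is €200.28.
Total paid = 28·€645.00 + €200.28 = €18,260.28.
Total interest = total paid − principal = €18,260.28 − €16,590.00 = €1,670.28.

€1,670.28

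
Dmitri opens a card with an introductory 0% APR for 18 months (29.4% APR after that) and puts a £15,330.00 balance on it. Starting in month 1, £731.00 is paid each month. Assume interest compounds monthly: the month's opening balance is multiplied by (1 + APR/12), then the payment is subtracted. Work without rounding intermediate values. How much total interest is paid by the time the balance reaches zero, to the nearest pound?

Promo months 1–18 at r₀ = 0%/12 = 0; months 19+ at r₁ = 29.4%/12 = 0.0245.
After month 18 (no interest yet): B = £15,330.00 − 18·£731.00 = £2,172.00.
Then at r₁ with £731.00/mo: n₂ = −ln(1 − r₁·B/P)/ln(1+r₁) ≈ 3.12 → 4 more payments.
Total paid = 21·£731.00 + £90.58 = £15,441.58; interest = £15,441.58 − £15,330.00 = £111.58.

£112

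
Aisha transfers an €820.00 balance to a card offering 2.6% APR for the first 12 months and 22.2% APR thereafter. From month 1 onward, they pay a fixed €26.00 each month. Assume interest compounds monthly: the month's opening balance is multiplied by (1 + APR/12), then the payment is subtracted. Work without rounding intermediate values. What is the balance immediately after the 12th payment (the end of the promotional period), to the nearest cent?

€525.83

Promo months 1–12 at r₀ = 2.6%/12 = 0.00216667; months 13+ at r₁ = 22.2%/12 = 0.0185.
After month 12: iterate B ← B·(1+r₀) − €26.00 for 12 months → €525.83.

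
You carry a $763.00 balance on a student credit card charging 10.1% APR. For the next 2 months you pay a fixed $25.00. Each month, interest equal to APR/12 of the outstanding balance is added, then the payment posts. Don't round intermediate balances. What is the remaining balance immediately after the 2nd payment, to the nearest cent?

$725.69

Monthly rate r = 10.1%/12 = 0.841667% = 0.00841667.
Each month: B ← B·(1+r) − $25.00.
Month 1: interest $6.42; balance after payment $744.42.
Month 2: interest $6.27; balance after payment $725.69.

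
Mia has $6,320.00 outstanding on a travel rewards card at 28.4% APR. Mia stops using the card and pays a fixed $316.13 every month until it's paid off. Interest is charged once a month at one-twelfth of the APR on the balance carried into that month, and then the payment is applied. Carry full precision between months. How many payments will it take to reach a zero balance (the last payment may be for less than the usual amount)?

28 months

Monthly rate r = 28.4%/12 = 2.36667% = 0.0236667.
Recurrence: B ← B·(1+r) − $316.13.
Month 1: interest $149.57; balance after payment $6,153.44.
Month 2: interest $145.63; balance after payment $5,982.94.
Closed form: n = −ln(1 − rB₀/P)/ln(1+r) = −ln(0.52686)/ln(1.02367) ≈ 27.396, so the balance reaches zero during payment 28.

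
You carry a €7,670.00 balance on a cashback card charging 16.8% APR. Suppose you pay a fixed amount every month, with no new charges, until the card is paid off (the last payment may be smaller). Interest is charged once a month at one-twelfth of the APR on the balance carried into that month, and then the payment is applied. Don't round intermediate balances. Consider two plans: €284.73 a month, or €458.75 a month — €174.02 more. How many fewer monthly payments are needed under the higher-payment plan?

15 fewer payments

Monthly rate r = 16.8%/12 = 1.4% = 0.014.
At €284.73/mo: n = ⌈−ln(1 − rB₀/P)/ln(1+r)⌉ = 35 payments (last €14.79); total interest = total paid − €7,670.00 = €2,025.61.
At €458.75/mo: 20 payments (last €83.31); total interest €1,129.56.
Payments saved = 35 − 20 = 15.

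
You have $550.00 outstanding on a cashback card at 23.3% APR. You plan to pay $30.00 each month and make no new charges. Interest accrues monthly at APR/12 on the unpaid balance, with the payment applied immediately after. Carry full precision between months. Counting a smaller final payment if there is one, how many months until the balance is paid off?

23 months

Monthly rate r = 23.3%/12 = 1.94167% = 0.0194167.
Recurrence: B ← B·(1+r) − $30.00.
Month 1: interest $10.68; balance after payment $530.68.
Month 2: interest $10.30; balance after payment $510.98.
Closed form: n = −ln(1 − rB₀/P)/ln(1+r) = −ln(0.64403)/ln(1.01942) ≈ 22.881, so the balance reaches zero during payment 23.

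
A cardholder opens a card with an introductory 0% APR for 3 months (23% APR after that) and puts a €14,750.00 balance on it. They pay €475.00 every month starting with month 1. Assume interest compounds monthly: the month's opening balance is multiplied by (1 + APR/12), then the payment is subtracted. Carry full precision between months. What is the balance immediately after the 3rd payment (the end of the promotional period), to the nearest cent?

Promo months 1–3 at r₀ = 0%/12 = 0; months 4+ at r₁ = 23%/12 = 0.0191667.
After month 3 (no interest yet): B = €14,750.00 − 3·€475.00 = €13,325.00.

€13,325.00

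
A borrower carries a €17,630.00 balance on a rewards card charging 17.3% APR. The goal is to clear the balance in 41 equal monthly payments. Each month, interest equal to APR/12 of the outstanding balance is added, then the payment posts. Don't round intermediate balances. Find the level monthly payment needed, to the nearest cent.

Monthly rate r = 17.3%/12 = 1.44167% = 0.0144167.
Level-payment amortization: P = B₀·r / (1 − (1+r)^(−n)) = 17630.00·0.0144167 / (1 − 1.01442^(−41)).
Denominator 1 − (1+r)^(−41) = 0.443931127.
P = 254.166 / 0.443931127 ≈ 572.53.

€572.53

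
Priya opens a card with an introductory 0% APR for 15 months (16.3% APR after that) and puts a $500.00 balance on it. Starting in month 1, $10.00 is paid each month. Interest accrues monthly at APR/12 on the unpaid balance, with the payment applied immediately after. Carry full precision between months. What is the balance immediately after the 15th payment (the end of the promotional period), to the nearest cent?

Promo months 1–15 at r₀ = 0%/12 = 0; months 16+ at r₁ = 16.3%/12 = 0.0135833.
After month 15 (no interest yet): B = $500.00 − 15·$10.00 = $350.00.

$350.00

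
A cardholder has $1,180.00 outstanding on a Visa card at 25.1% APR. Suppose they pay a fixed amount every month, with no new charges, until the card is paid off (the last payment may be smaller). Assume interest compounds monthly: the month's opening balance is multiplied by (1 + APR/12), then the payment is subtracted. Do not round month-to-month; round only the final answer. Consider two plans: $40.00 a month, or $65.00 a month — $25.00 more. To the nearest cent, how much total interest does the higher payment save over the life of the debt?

Monthly rate r = 25.1%/12 = 2.09167% = 0.0209167.
At $40.00/mo: n = ⌈−ln(1 − rB₀/P)/ln(1+r)⌉ = 47 payments (last $14.76); total interest = total paid − $1,180.00 = $674.76.
At $65.00/mo: 24 payments (last $4.63); total interest $319.63.
Interest saved = $674.76 − $319.63 = $355.13.

$355.13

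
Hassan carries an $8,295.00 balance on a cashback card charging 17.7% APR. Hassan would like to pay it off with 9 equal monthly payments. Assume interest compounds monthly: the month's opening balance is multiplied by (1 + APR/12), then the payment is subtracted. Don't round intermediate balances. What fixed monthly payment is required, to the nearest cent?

$990.97

Monthly rate r = 17.7%/12 = 1.475% = 0.01475.
Level-payment amortization: P = B₀·r / (1 − (1+r)^(−n)) = 8295.00·0.01475 / (1 − 1.01475^(−9)).
Denominator 1 − (1+r)^(−9) = 0.123466619.
P = 122.351 / 0.123466619 ≈ 990.97.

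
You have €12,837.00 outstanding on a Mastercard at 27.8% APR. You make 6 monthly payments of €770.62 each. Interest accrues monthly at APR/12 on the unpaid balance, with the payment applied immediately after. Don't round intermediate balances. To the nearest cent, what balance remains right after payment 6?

Monthly rate r = 27.8%/12 = 2.31667% = 0.0231667.
Each month: B ← B·(1+r) − €770.62.
Month 1: interest €297.39; balance after payment €12,363.77.
Month 2: interest €286.43; balance after payment €11,879.58.
Month 3: interest €275.21; balance after payment €11,384.17.
Month 4: interest €263.73; balance after payment €10,877.28.
Month 5: interest €251.99; balance after payment €10,358.65.
Month 6: interest €239.98; balance after payment €9,828.01.

€9,828.01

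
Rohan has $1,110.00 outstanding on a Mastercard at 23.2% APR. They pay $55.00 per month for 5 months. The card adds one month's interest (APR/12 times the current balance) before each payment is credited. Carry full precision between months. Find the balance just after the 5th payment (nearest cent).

Monthly rate r = 23.2%/12 = 1.93333% = 0.0193333.
Each month: B ← B·(1+r) − $55.00.
Month 1: interest $21.46; balance after payment $1,076.46.
Month 2: interest $20.81; balance after payment $1,042.27.
Month 3: interest $20.15; balance after payment $1,007.42.
Month 4: interest $19.48; balance after payment $971.90.
Month 5: interest $18.79; balance after payment $935.69.

$935.69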